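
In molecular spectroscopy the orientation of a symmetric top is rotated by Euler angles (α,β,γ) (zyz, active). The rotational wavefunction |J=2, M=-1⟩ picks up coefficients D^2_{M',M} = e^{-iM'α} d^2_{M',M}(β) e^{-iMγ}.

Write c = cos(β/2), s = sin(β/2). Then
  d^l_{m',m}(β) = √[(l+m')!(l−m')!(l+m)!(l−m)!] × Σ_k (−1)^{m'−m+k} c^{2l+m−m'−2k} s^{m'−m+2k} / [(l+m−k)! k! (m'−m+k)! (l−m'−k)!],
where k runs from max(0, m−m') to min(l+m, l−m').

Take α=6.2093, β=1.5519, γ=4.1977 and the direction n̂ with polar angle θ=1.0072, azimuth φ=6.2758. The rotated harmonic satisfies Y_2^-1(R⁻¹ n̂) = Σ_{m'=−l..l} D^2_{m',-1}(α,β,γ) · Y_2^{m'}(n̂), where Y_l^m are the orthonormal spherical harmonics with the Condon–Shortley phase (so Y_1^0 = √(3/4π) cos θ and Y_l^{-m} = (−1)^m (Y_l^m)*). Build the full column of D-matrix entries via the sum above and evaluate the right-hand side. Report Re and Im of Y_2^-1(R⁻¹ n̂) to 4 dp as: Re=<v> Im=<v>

Re=0.1359 Im=0.3156

Need the full column D^2_{m',-1} for m'=−2..2 at α=6.2093, β=1.5519, γ=4.1977.
cos(β/2)=0.713756, sin(β/2)=0.700394
d^2_{-2,-1}: single k=1 term ⇒ +0.509357;  D = -0.313284-0.401618i
d^2_{-1,-1}: k∈[0..1] ⇒ +0.259537 -0.749732 = -0.490195;  D = +0.272145+0.407712i
d^2_{0,-1}: k∈[0..1] ⇒ -0.623832 +0.600694 = -0.023138;  D = +0.011390+0.020140i
d^2_{1,-1}: k∈[0..1] ⇒ +0.749732 -0.240642 = +0.509091;  D = -0.217212-0.460426i
d^2_{2,-1}: single k=0 term ⇒ -0.490465;  D = +0.175950+0.457818i
Y_2^{m'}(θ=1.0072,φ=6.2758) and Σ D·Y over m':
  (-0.3133-0.4016i)·(+0.2760+0.0041i)  (+0.2721+0.4077i)·(+0.3489+0.0026i)  (+0.0114+0.0201i)·(-0.0454+0.0000i)  (-0.2172-0.4604i)·(-0.3489+0.0026i)  (+0.1759+0.4578i)·(+0.2760-0.0041i)
Y_2^-1(R⁻¹ n̂) = +0.135944+0.315618i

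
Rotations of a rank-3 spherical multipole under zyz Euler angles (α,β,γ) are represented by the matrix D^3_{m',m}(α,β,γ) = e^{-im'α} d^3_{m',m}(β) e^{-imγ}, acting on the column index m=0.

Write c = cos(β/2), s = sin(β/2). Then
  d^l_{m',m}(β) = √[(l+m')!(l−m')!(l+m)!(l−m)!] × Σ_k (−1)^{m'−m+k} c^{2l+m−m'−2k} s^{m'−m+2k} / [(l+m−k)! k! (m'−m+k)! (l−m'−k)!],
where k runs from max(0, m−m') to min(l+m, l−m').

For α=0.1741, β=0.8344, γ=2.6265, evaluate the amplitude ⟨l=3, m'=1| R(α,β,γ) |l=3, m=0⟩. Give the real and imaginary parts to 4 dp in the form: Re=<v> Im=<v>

Re=-0.3967 Im=0.0698

Split into d^3_{1,0}(β=0.8344) × two z-phases.
With c≡cos(β/2)=0.914227 and s≡sin(β/2)=0.405202, N=[24·2·6·6]^{1/2}=41.569219
The bounds max(0,m−m')=0 and min(l+m,l−m')=2 give 3 terms
  k=0: (−1)^1·41.5692/(12)·0.9142^5·0.4052^1 = -0.896464
  k=1: (−1)^2·41.5692/(4)·0.9142^3·0.4052^3 = +0.528311
  k=2: (−1)^3·41.5692/(12)·0.9142^1·0.4052^5 = -0.034594
d^3_{1,0}(0.8344) = -0.896464 +0.528311 -0.034594 = -0.402747
D = (+0.984883-0.173222i)·(-0.402747)·(+1.000000+0.000000i) = -0.396659+0.069765i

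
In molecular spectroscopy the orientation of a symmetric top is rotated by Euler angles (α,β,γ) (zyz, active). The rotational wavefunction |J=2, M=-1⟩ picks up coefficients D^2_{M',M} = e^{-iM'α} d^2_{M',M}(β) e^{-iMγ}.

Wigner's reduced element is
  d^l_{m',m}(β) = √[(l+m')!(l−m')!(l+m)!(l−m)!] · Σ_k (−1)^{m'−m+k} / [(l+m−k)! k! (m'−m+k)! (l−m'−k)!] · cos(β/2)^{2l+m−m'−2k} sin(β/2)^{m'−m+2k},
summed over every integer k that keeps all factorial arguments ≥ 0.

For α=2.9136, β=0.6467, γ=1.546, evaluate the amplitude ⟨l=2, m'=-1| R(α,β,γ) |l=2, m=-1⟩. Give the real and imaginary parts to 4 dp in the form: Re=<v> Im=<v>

Re=-0.1340 Im=-0.5189

Split into d^2_{-1,-1}(β=0.6467) × two z-phases.
Half-angle: c=0.948176, s=0.317745. N=√(1·6·1·6)=6.000000
Admissible k: 0..1 (factorial args all ≥0)
  k=0: (−1)^0·6.0000/(6)·0.9482^4·0.3177^0 = +0.808270
  k=1: (−1)^1·6.0000/(2)·0.9482^2·0.3177^2 = -0.272305
d^2_{-1,-1}(0.6467) = +0.808270 -0.272305 = +0.535965
Attach z-rotation phases: D = e^{-i(-1)(2.9136)}·(+0.535965)·e^{-i(-1)(1.546)} = -0.134048-0.518931i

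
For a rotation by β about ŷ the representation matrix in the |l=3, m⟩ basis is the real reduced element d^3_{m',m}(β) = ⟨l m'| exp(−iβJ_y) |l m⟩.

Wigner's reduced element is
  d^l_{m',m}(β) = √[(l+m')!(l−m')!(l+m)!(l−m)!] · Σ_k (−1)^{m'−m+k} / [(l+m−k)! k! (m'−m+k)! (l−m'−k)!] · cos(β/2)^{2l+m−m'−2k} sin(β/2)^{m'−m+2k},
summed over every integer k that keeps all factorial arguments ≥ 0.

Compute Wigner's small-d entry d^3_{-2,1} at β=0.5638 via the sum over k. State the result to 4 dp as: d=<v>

d^3_{-2,1}(β=0.5638) via Wigner's sum:
With c≡cos(β/2)=0.960529 and s≡sin(β/2)=0.278181, N=[1·120·24·2]^{1/2}=75.894664
Admissible k: 3..4 (factorial args all ≥0)
  k=3: (−1)^0·75.8947/(12)·0.9605^3·0.2782^3 = +0.120655
  k=4: (−1)^1·75.8947/(24)·0.9605^1·0.2782^5 = -0.005060
d^3_{-2,1}(0.5638) = +0.120655 -0.005060 = +0.115595

d=0.1156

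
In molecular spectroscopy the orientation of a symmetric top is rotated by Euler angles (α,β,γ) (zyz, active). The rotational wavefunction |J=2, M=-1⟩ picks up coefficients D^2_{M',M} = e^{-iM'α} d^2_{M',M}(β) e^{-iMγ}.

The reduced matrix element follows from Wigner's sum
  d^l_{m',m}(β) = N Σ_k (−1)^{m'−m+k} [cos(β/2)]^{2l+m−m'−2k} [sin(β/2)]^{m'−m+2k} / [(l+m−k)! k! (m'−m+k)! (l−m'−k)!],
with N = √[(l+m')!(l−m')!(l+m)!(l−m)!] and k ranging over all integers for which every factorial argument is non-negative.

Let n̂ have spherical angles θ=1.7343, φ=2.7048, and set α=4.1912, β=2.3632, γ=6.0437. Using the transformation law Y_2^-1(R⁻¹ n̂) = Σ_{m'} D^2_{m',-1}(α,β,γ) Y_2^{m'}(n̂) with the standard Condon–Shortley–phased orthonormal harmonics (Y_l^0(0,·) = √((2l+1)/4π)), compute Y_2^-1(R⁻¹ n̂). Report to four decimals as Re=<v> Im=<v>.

Need the full column D^2_{m',-1} for m'=−2..2 at α=4.1912, β=2.3632, γ=6.0437.
cos(β/2)=0.379445, sin(β/2)=0.925214
d^2_{-2,-1}: single k=1 term ⇒ +0.101092;  D = -0.028804+0.096902i
d^2_{-1,-1}: k∈[0..1] ⇒ +0.020730 -0.369746 = -0.349016;  D = +0.240615+0.252817i
d^2_{0,-1}: k∈[0..1] ⇒ -0.123812 +0.736125 = +0.612312;  D = +0.594837-0.145242i
d^2_{1,-1}: k∈[0..1] ⇒ +0.369746 -0.732773 = -0.363027;  D = +0.100919-0.348717i
d^2_{2,-1}: single k=0 term ⇒ -0.601043;  D = +0.417502+0.432372i
Y_2^{m'}(θ=1.7343,φ=2.7048) and Σ D·Y over m':
  (-0.0288+0.0969i)·(+0.2414+0.2883i)  (+0.2406+0.2528i)·(+0.1124+0.0525i)  (+0.5948-0.1452i)·(-0.2903+0.0000i)  (+0.1009-0.3487i)·(-0.1124+0.0525i)  (+0.4175+0.4324i)·(+0.2414-0.2883i)
Y_2^-1(R⁻¹ n̂) = +0.038606+0.126850i

Re=0.0386 Im=0.1269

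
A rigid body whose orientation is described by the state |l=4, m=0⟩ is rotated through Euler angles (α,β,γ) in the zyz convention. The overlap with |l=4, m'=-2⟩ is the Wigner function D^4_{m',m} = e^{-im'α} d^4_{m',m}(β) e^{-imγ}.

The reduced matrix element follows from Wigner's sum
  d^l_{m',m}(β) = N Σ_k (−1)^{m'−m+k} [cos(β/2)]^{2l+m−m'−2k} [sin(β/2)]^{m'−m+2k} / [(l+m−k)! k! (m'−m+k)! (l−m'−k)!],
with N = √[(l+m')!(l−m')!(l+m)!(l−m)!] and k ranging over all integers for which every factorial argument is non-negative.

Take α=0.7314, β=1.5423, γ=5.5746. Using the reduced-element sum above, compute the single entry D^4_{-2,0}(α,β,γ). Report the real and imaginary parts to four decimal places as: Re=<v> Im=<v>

Re=-0.0423 Im=-0.3904

First d^4_{-2,0}(β=1.5423), then the phase factors e^{-i(-2)α} and e^{-i(0)γ}:
With c≡cos(β/2)=0.717110 and s≡sin(β/2)=0.696960, N=[2·720·24·24]^{1/2}=910.735966
k∈{2,3,4} keeps every argument non-negative
  k=2: (−1)^0·910.7360/(96)·0.7171^6·0.6970^2 = +0.626687
  k=3: (−1)^1·910.7360/(36)·0.7171^4·0.6970^4 = -1.578573
  k=4: (−1)^2·910.7360/(96)·0.7171^2·0.6970^6 = +0.559166
d^4_{-2,0}(1.5423) = +0.626687 -1.578573 +0.559166 = -0.392719
D = (+0.107787+0.994174i)·(-0.392719)·(+1.000000+0.000000i) = -0.042330-0.390431i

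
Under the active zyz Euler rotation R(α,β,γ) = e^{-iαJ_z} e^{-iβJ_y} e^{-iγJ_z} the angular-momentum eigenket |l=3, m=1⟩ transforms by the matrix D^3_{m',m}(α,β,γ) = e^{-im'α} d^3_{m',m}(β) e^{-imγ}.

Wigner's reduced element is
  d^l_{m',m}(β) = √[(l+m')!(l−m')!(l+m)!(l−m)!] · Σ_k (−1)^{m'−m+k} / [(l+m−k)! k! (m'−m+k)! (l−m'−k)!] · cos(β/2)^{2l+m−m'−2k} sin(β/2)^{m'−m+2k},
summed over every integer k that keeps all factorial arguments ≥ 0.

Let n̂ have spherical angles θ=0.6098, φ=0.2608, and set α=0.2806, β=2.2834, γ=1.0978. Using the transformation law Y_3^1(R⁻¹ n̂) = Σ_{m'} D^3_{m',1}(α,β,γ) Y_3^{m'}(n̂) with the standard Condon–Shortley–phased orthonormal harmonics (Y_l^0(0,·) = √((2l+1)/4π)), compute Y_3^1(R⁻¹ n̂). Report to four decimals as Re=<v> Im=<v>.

Need the full column D^3_{m',1} for m'=−3..3 at α=0.2806, β=2.2834, γ=1.0978.
cos(β/2)=0.416049, sin(β/2)=0.909342
d^3_{-3,1}: single k=4 term ⇒ +0.458400;  D = +0.443461-0.116073i
d^3_{-2,1}: k∈[3..4] ⇒ +0.342489 -0.818053 = -0.475564;  D = -0.408724+0.243116i
d^3_{-1,1}: k∈[2..4] ⇒ +0.148657 -0.946866 +0.565410 = -0.232799;  D = -0.159296+0.169765i
d^3_{0,1}: k∈[1..3] ⇒ +0.039268 -0.562766 +0.896132 = +0.372634;  D = +0.169755-0.331721i
d^3_{1,1}: k∈[0..2] ⇒ +0.005186 -0.198209 +0.710150 = +0.517127;  D = +0.098881-0.507585i
d^3_{2,1}: k∈[0..1] ⇒ -0.035847 +0.342489 = +0.306642;  D = -0.027012-0.305450i
d^3_{3,1}: single k=0 term ⇒ +0.095958;  D = -0.034593-0.089505i
Y_3^{m'}(θ=0.6098,φ=0.2608) and Σ D·Y over m':
  (+0.4435-0.1161i)·(+0.0556-0.0553i)  (-0.4087+0.2431i)·(+0.2382-0.1369i)  (-0.1593+0.1698i)·(+0.4220-0.1126i)  (+0.1698-0.3317i)·(+0.1101+0.0000i)  (+0.0989-0.5076i)·(-0.4220-0.1126i)  (-0.0270-0.3054i)·(+0.2382+0.1369i)  (-0.0346-0.0895i)·(-0.0556-0.0553i)
Y_3^1(R⁻¹ n̂) = -0.141805+0.269483i

Re=-0.1418 Im=0.2695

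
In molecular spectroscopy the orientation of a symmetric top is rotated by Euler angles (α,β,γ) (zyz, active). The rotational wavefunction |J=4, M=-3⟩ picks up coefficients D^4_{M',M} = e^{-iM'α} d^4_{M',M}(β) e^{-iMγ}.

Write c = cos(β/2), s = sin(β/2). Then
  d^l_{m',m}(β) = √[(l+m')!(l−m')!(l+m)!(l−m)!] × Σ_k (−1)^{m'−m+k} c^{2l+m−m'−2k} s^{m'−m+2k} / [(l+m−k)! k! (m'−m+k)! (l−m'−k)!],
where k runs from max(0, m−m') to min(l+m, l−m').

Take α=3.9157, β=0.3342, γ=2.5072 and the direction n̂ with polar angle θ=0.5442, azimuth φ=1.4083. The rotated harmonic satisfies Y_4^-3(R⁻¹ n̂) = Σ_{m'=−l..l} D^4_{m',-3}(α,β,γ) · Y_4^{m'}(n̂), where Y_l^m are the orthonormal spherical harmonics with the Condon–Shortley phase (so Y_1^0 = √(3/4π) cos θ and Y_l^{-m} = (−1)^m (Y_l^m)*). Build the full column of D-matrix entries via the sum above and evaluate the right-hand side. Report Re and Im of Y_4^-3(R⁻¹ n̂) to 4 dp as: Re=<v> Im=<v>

Need the full column D^4_{m',-3} for m'=−4..4 at α=3.9157, β=0.3342, γ=2.5072.
cos(β/2)=0.986071, sin(β/2)=0.166323
d^4_{-4,-3}: single k=1 term ⇒ +0.426439;  D = -0.157202-0.396406i
d^4_{-3,-3}: k∈[0..1] ⇒ +0.893854 -0.178014 = +0.715839;  D = +0.653875+0.291331i
d^4_{-2,-3}: k∈[0..1] ⇒ -0.564125 +0.048149 = -0.515976;  D = +0.483810-0.179331i
d^4_{-1,-3}: k∈[0..1] ⇒ +0.201849 -0.009571 = +0.192278;  D = +0.082199-0.173822i
d^4_{0,-3}: k∈[0..1] ⇒ -0.050753 +0.001444 = -0.049310;  D = -0.016089-0.046611i
d^4_{1,-3}: k∈[0..1] ⇒ +0.009571 -0.000163 = +0.009408;  D = -0.008412-0.004213i
d^4_{2,-3}: k∈[0..1] ⇒ -0.001370 +0.000013 = -0.001357;  D = -0.001292+0.000414i
d^4_{3,-3}: k∈[0..1] ⇒ +0.000144 -0.000001 = +0.000144;  D = -0.000067+0.000127i
d^4_{4,-3}: single k=0 term ⇒ -0.000010;  D = +0.000003+0.000009i
Y_4^{m'}(θ=0.5442,φ=1.4083) and Σ D·Y over m':
  (-0.1572-0.3964i)·(+0.0253+0.0192i)  (+0.6539+0.2913i)·(-0.0696+0.1313i)  (+0.4838-0.1793i)·(-0.3504-0.1181i)  (+0.0822-0.1738i)·(+0.0720-0.4392i)  (-0.0161-0.0466i)·(-0.0219+0.0000i)  (-0.0084-0.0042i)·(-0.0720-0.4392i)  (-0.0013+0.0004i)·(-0.3504+0.1181i)  (-0.0001+0.0001i)·(+0.0696+0.1313i)  (+0.0000+0.0000i)·(+0.0253-0.0192i)
Y_4^-3(R⁻¹ n̂) = -0.341748+0.014341i

Re=-0.3417 Im=0.0143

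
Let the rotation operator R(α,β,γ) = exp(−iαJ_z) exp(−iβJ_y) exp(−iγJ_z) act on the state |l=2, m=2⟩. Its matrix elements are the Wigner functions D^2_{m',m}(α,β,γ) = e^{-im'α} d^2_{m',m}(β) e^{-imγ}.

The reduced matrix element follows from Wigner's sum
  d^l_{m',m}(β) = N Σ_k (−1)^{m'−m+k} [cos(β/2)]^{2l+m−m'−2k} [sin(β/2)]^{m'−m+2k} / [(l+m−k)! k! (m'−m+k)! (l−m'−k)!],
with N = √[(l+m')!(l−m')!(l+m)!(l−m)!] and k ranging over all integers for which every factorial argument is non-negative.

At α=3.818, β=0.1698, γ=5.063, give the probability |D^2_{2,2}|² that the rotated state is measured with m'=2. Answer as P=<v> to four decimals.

P=0.9715

D^2_{2,2}(3.818,0.1698,5.063) = e^{-i·2·3.818}·d^2_{2,2}(0.1698)·e^{-i·2·5.063}. Compute d first:
With c≡cos(β/2)=0.996398 and s≡sin(β/2)=0.084798, N=[24·1·24·1]^{1/2}=24.000000
k: max(0,(2)−(2))=0 … min(2+(2),2−(2))=0
  k=0: (−1)^0·24.0000/(24)·0.9964^4·0.0848^0 = +0.985670
d^2_{2,2}(0.1698) = +0.985670
|D^2_{2,2}|² = |d^2_{2,2}(β)|² = (+0.985670)² = 0.971546 (the z-rotation phases have unit modulus)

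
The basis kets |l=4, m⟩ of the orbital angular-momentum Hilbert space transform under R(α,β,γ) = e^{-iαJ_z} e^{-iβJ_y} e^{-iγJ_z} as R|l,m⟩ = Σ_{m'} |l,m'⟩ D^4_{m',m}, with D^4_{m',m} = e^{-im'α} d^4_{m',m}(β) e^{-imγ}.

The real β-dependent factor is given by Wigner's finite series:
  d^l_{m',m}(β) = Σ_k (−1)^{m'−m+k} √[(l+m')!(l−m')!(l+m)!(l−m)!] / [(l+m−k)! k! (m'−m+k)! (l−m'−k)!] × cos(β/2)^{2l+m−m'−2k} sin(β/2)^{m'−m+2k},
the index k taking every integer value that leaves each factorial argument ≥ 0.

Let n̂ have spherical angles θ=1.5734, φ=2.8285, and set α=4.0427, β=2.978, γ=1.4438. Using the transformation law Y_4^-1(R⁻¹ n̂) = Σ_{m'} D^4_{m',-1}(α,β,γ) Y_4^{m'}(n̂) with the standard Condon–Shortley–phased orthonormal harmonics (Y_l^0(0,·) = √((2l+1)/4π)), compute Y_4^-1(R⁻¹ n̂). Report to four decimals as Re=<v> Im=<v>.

Need the full column D^4_{m',-1} for m'=−4..4 at α=4.0427, β=2.978, γ=1.4438.
cos(β/2)=0.081705, sin(β/2)=0.996657
d^4_{-4,-1}: single k=3 term ⇒ +0.000027;  D = +0.000009-0.000025i
d^4_{-3,-1}: k∈[2..3] ⇒ +0.000002 -0.000582 = -0.000579;  D = -0.000310-0.000489i
d^4_{-2,-1}: k∈[1..3] ⇒ +0.000000 -0.000076 +0.007586 = +0.007509;  D = -0.007468-0.000783i
d^4_{-1,-1}: k∈[0..3] ⇒ +0.000000 -0.000004 +0.001319 -0.065429 = -0.064115;  D = -0.044821+0.045845i
d^4_{0,-1}: k∈[0..3] ⇒ -0.000000 +0.000097 -0.014393 +0.356930 = +0.342634;  D = +0.043396+0.339875i
d^4_{1,-1}: k∈[0..3] ⇒ +0.000003 -0.001319 +0.098144 -0.973563 = -0.876736;  D = +0.750767+0.452785i
d^4_{2,-1}: k∈[0..2] ⇒ -0.000051 +0.011378 -0.338614 = -0.327286;  D = -0.306488+0.114809i
d^4_{3,-1}: k∈[0..1] ⇒ +0.000582 -0.051933 = -0.051351;  D = +0.015727-0.048883i
d^4_{4,-1}: single k=0 term ⇒ -0.004014;  D = +0.002233+0.003336i
Y_4^{m'}(θ=1.5734,φ=2.8285) and Σ D·Y over m':
  (+0.0000-0.0000i)·(+0.1385+0.4203i)  (-0.0003-0.0005i)·(+0.0019+0.0026i)  (-0.0075-0.0008i)·(-0.2710-0.1960i)  (-0.0448+0.0458i)·(-0.0035-0.0011i)  (+0.0434+0.3399i)·(+0.3173+0.0000i)  (+0.7508+0.4528i)·(+0.0035-0.0011i)  (-0.3065+0.1148i)·(-0.2710+0.1960i)  (+0.0157-0.0489i)·(-0.0019+0.0026i)  (+0.0022+0.0033i)·(+0.1385-0.4203i)
Y_4^-1(R⁻¹ n̂) = +0.081392+0.018614i

Re=0.0814 Im=0.0186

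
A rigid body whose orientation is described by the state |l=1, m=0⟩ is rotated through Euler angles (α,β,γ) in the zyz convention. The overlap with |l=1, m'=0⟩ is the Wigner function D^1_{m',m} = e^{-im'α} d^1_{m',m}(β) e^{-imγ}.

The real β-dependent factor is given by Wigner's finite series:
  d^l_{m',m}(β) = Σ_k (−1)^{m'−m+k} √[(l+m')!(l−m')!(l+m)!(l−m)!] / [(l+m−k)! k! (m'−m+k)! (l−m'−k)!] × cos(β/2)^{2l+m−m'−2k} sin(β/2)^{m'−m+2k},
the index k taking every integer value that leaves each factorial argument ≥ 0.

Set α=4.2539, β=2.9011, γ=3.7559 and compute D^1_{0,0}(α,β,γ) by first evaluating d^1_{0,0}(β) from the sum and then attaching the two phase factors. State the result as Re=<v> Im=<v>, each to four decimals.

Re=-0.9712 Im=0.0000

Split into d^1_{0,0}(β=2.9011) × two z-phases.
c=cos(2.9011/2)=0.119957, s=sin(2.9011/2)=0.992779; N=√[1·1·1·1]=1.000000
The bounds max(0,m−m')=0 and min(l+m,l−m')=1 give 2 terms
  k=0: (−1)^0·1.0000/(1)·0.1200^2·0.9928^0 = +0.014390
  k=1: (−1)^1·1.0000/(1)·0.1200^0·0.9928^2 = -0.985610
d^1_{0,0}(2.9011) = +0.014390 -0.985610 = -0.971221
D = (+1.000000+0.000000i)·(-0.971221)·(+1.000000+0.000000i) = -0.971221+0.000000i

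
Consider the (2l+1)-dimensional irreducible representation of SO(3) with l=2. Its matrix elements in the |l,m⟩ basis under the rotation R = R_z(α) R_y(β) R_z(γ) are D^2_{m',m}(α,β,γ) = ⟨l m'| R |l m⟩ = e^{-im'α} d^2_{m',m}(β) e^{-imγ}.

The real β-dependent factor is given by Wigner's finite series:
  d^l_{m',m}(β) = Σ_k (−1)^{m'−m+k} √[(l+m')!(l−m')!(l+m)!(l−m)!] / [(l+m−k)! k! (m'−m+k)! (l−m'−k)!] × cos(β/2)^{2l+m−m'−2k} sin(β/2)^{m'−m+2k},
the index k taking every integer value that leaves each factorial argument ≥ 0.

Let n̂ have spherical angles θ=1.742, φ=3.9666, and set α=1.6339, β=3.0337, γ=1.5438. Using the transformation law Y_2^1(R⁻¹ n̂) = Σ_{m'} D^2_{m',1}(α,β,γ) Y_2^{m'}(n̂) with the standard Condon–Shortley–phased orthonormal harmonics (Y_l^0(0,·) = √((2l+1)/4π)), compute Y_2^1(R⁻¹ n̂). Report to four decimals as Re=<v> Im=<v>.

Need the full column D^2_{m',1} for m'=−2..2 at α=1.6339, β=3.0337, γ=1.5438.
cos(β/2)=0.053920, sin(β/2)=0.998545
d^2_{-2,1}: single k=3 term ⇒ +0.107370;  D = -0.016385+0.106113i
d^2_{-1,1}: k∈[2..3] ⇒ +0.008697 -0.994194 = -0.985497;  D = -0.981499-0.088673i
d^2_{0,1}: k∈[1..2] ⇒ +0.000383 -0.131501 = -0.131118;  D = -0.003539+0.131070i
d^2_{1,1}: k∈[0..1] ⇒ +0.000008 -0.008697 = -0.008688;  D = +0.008683-0.000314i
d^2_{2,1}: single k=0 term ⇒ -0.000313;  D = -0.000031-0.000312i
Y_2^{m'}(θ=1.742,φ=3.9666) and Σ D·Y over m':
  (-0.0164+0.1061i)·(-0.0297-0.3739i)  (-0.9815-0.0887i)·(+0.0880-0.0953i)  (-0.0035+0.1311i)·(-0.2879+0.0000i)  (+0.0087-0.0003i)·(-0.0880-0.0953i)  (-0.0000-0.0003i)·(-0.0297+0.3739i)
Y_2^1(R⁻¹ n̂) = -0.054321+0.050137i

Re=-0.0543 Im=0.0501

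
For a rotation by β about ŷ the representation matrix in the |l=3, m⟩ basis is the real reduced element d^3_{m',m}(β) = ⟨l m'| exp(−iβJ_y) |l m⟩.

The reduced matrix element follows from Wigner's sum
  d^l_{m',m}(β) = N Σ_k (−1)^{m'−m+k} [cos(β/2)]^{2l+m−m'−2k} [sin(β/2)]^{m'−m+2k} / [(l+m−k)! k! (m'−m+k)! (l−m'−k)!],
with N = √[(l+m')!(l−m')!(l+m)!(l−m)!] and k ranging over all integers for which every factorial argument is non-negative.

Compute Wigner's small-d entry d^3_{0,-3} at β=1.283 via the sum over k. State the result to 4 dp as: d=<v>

d^3_{0,-3}(β=1.283) via Wigner's sum:
Half-angle: c=0.801199, s=0.598398. N=√(6·6·1·720)=160.996894
Admissible k: 0..0 (factorial args all ≥0)
  k=0: (−1)^3·160.9969/(36)·0.8012^3·0.5984^3 = -0.492841
d^3_{0,-3}(1.283) = -0.492841

d=-0.4928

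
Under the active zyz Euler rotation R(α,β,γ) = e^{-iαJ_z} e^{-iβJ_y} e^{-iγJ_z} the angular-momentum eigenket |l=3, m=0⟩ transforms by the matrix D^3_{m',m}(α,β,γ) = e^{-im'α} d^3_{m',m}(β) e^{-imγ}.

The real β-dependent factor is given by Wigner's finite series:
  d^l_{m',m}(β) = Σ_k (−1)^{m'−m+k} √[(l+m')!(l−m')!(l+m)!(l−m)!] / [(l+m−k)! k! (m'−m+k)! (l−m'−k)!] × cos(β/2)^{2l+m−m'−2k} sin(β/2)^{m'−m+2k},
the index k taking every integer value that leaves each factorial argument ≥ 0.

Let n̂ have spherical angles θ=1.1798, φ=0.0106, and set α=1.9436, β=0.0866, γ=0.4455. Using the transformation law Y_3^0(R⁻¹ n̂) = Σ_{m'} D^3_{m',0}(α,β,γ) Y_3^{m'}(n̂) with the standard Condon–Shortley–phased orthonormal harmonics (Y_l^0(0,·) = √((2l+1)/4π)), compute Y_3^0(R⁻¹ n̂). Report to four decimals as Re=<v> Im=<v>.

Re=-0.3124 Im=0.0000

Need the full column D^3_{m',0} for m'=−3..3 at α=1.9436, β=0.0866, γ=0.4455.
cos(β/2)=0.999063, sin(β/2)=0.043286
d^3_{-3,0}: single k=3 term ⇒ +0.000362;  D = +0.000325-0.000158i
d^3_{-2,0}: k∈[2..3] ⇒ +0.010224 -0.000019 = +0.010205;  D = -0.007497-0.006923i
d^3_{-1,0}: k∈[1..3] ⇒ +0.149247 -0.000841 +0.000001 = +0.148407;  D = -0.054054+0.138213i
d^3_{0,0}: k∈[0..3] ⇒ +0.994389 -0.016800 +0.000032 -0.000000 = +0.977621;  D = +0.977621+0.000000i
d^3_{1,0}: k∈[0..2] ⇒ -0.149247 +0.000841 -0.000001 = -0.148407;  D = +0.054054+0.138213i
d^3_{2,0}: k∈[0..1] ⇒ +0.010224 -0.000019 = +0.010205;  D = -0.007497+0.006923i
d^3_{3,0}: single k=0 term ⇒ -0.000362;  D = -0.000325-0.000158i
Y_3^{m'}(θ=1.1798,φ=0.0106) and Σ D·Y over m':
  (+0.0003-0.0002i)·(+0.3295-0.0105i)  (-0.0075-0.0069i)·(+0.3328-0.0071i)  (-0.0541+0.1382i)·(-0.0818+0.0009i)  (+0.9776+0.0000i)·(-0.3234+0.0000i)  (+0.0541+0.1382i)·(+0.0818+0.0009i)  (-0.0075+0.0069i)·(+0.3328+0.0071i)  (-0.0003-0.0002i)·(-0.3295-0.0105i)
Y_3^0(R⁻¹ n̂) = -0.312416+0.000000i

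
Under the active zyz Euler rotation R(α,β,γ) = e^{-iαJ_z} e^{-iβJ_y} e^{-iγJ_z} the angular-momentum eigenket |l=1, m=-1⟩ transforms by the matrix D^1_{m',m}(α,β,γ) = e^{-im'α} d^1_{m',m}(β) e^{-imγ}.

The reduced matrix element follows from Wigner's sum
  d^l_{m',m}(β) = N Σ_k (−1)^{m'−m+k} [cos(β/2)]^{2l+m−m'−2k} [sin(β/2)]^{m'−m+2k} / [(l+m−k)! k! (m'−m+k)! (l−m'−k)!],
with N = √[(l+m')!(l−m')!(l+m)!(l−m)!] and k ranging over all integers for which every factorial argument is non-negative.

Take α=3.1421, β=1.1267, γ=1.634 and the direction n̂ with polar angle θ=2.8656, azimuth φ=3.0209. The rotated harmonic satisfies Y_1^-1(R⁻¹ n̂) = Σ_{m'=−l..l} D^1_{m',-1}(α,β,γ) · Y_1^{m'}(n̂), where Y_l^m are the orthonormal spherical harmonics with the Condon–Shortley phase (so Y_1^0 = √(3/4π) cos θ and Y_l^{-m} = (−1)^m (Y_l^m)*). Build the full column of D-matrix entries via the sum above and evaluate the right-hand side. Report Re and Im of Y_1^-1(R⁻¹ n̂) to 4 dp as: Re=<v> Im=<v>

Need the full column D^1_{m',-1} for m'=−1..1 at α=3.1421, β=1.1267, γ=1.634.
cos(β/2)=0.845471, sin(β/2)=0.534022
d^1_{-1,-1}: single k=0 term ⇒ +0.714821;  D = +0.045511-0.713371i
d^1_{0,-1}: single k=0 term ⇒ -0.638517;  D = +0.040330-0.637242i
d^1_{1,-1}: single k=0 term ⇒ +0.285179;  D = +0.017868-0.284619i
Y_1^{m'}(θ=2.8656,φ=3.0209) and Σ D·Y over m':
  (+0.0455-0.7134i)·(-0.0935-0.0113i)  (+0.0403-0.6372i)·(-0.4701+0.0000i)  (+0.0179-0.2846i)·(+0.0935-0.0113i)
Y_1^-1(R⁻¹ n̂) = -0.032856+0.338929i

Re=-0.0329 Im=0.3389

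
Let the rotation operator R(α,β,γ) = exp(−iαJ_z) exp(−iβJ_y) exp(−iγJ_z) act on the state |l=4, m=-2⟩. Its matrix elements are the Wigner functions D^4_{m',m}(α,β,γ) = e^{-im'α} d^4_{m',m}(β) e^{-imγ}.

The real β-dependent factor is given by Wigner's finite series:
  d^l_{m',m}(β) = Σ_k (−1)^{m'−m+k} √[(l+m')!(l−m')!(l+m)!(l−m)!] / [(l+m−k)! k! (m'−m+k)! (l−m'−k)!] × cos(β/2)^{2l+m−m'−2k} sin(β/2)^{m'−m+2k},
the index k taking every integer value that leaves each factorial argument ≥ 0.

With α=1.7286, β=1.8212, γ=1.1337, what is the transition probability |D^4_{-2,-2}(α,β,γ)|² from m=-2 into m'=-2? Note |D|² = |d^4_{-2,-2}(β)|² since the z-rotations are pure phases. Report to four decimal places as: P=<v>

P=0.2004

Split into d^4_{-2,-2}(β=1.8212) × two z-phases.
c=cos(1.8212/2)=0.613272, s=sin(1.8212/2)=0.789872; N=√[2·720·2·720]=1440.000000
k∈{0,1,2} keeps every argument non-negative
  k=0: (−1)^0·1440.0000/(1440)·0.6133^8·0.7899^0 = +0.020009
  k=1: (−1)^1·1440.0000/(120)·0.6133^6·0.7899^2 = -0.398303
  k=2: (−1)^2·1440.0000/(96)·0.6133^4·0.7899^4 = +0.825905
d^4_{-2,-2}(1.8212) = +0.020009 -0.398303 +0.825905 = +0.447612
|D^4_{-2,-2}|² = |d^4_{-2,-2}(β)|² = (+0.447612)² = 0.200356 (the z-rotation phases have unit modulus)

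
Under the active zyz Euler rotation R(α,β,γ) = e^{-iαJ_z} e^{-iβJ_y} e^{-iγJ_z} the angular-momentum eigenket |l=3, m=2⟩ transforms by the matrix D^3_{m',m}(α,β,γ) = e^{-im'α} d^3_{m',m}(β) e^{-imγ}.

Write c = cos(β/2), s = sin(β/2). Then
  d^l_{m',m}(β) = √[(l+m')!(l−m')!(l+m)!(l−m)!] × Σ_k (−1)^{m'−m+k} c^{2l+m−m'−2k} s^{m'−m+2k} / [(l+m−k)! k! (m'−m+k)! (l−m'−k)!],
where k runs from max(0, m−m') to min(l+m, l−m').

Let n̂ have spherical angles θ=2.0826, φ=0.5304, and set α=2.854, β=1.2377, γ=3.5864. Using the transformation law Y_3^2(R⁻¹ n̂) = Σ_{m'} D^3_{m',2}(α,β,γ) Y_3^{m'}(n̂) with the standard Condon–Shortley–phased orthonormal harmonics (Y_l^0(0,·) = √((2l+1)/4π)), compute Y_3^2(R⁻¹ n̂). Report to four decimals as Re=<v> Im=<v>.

Need the full column D^3_{m',2} for m'=−3..3 at α=2.854, β=1.2377, γ=3.5864.
cos(β/2)=0.814546, sin(β/2)=0.580099
d^3_{-3,2}: single k=5 term ⇒ +0.131069;  D = +0.023671+0.128914i
d^3_{-2,2}: k∈[4..5] ⇒ +0.375672 -0.038108 = +0.337565;  D = +0.035714-0.335670i
d^3_{-1,2}: k∈[3..4] ⇒ +0.667241 -0.169210 = +0.498032;  D = -0.190998+0.459951i
d^3_{0,2}: k∈[2..3] ⇒ +0.811386 -0.411528 = +0.399857;  D = +0.251795-0.310621i
d^3_{1,2}: k∈[1..2] ⇒ +0.657780 -0.667241 = -0.009462;  D = +0.007798-0.005358i
d^3_{2,2}: k∈[0..1] ⇒ +0.292075 -0.740690 = -0.448616;  D = -0.426621+0.138745i
d^3_{3,2}: single k=0 term ⇒ -0.509514;  D = +0.509330-0.013672i
Y_3^{m'}(θ=2.0826,φ=0.5304) and Σ D·Y over m':
  (+0.0237+0.1289i)·(-0.0056-0.2765i)  (+0.0357-0.3357i)·(-0.1857+0.3321i)  (-0.1910+0.4600i)·(+0.0484-0.0284i)  (+0.2518-0.3106i)·(+0.3291+0.0000i)  (+0.0078-0.0054i)·(-0.0484-0.0284i)  (-0.4266+0.1387i)·(-0.1857-0.3321i)  (+0.5093-0.0137i)·(+0.0056-0.2765i)
Y_3^2(R⁻¹ n̂) = +0.350884-0.032546i

Re=0.3509 Im=-0.0325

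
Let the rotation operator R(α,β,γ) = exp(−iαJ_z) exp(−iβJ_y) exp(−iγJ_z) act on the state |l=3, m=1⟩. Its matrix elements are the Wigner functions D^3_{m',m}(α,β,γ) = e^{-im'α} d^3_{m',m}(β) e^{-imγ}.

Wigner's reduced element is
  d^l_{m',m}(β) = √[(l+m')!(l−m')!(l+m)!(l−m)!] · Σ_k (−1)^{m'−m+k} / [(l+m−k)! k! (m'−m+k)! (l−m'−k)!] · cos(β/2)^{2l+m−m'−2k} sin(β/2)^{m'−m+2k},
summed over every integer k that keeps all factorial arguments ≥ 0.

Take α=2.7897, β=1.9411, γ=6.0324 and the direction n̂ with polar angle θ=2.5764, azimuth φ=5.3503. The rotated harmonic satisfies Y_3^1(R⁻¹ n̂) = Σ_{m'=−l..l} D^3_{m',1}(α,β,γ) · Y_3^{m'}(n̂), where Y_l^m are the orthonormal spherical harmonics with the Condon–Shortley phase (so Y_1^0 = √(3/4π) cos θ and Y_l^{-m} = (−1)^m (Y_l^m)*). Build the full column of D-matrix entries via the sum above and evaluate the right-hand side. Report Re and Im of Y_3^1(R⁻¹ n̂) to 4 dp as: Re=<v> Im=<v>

Re=0.2565 Im=0.1577

Need the full column D^3_{m',1} for m'=−3..3 at α=2.7897, β=1.9411, γ=6.0324.
cos(β/2)=0.564846, sin(β/2)=0.825197
d^3_{-3,1}: single k=4 term ⇒ +0.572974;  D = -0.397179+0.412975i
d^3_{-2,1}: k∈[3..4] ⇒ +0.640460 -0.683466 = -0.043006;  D = -0.038668+0.018822i
d^3_{-1,1}: k∈[2..4] ⇒ +0.415897 -1.183530 +0.315751 = -0.451883;  D = +0.449575-0.045611i
d^3_{0,1}: k∈[1..3] ⇒ +0.164360 -1.052383 +0.748699 = -0.139323;  D = -0.134965-0.034575i
d^3_{1,1}: k∈[0..2] ⇒ +0.032477 -0.554529 +0.887647 = +0.365596;  D = -0.301185-0.207238i
d^3_{2,1}: k∈[0..1] ⇒ -0.150040 +0.640460 = +0.490420;  D = +0.283443+0.400215i
d^3_{3,1}: single k=0 term ⇒ +0.268460;  D = -0.070139-0.259136i
Y_3^{m'}(θ=2.5764,φ=5.3503) and Σ D·Y over m':
  (-0.3972+0.4130i)·(-0.0604+0.0216i)  (-0.0387+0.0188i)·(+0.0720-0.2369i)  (+0.4496-0.0456i)·(+0.2645+0.3568i)  (-0.1350-0.0346i)·(-0.1783+0.0000i)  (-0.3012-0.2072i)·(-0.2645+0.3568i)  (+0.2834+0.4002i)·(+0.0720+0.2369i)  (-0.0701-0.2591i)·(+0.0604+0.0216i)
Y_3^1(R⁻¹ n̂) = +0.256531+0.157664i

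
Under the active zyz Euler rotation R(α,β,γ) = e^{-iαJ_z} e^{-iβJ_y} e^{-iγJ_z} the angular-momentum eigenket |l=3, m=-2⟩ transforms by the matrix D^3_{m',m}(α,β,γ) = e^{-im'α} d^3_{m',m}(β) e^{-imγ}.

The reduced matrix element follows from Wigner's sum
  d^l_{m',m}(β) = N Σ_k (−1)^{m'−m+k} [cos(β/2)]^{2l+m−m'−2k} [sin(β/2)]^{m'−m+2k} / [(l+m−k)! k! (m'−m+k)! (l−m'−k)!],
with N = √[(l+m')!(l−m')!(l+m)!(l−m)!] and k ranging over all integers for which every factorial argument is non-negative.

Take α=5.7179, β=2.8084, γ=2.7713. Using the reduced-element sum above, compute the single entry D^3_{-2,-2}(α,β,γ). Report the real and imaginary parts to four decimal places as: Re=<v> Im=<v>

D^3_{-2,-2}(5.7179,2.8084,2.7713) = e^{-i·-2·5.7179}·d^3_{-2,-2}(2.8084)·e^{-i·-2·2.7713}. Compute d first:
With c≡cos(β/2)=0.165827 and s≡sin(β/2)=0.986155, N=[1·120·1·120]^{1/2}=120.000000
Admissible k: 0..1 (factorial args all ≥0)
  k=0: (−1)^0·120.0000/(120)·0.1658^6·0.9862^0 = +0.000021
  k=1: (−1)^1·120.0000/(24)·0.1658^4·0.9862^2 = -0.003677
d^3_{-2,-2}(2.8084) = +0.000021 -0.003677 = -0.003656
Attach z-rotation phases: D = e^{-i(-2)(5.7179)}·(-0.003656)·e^{-i(-2)(2.7713)} = +0.001082+0.003492i

Re=0.0011 Im=0.0035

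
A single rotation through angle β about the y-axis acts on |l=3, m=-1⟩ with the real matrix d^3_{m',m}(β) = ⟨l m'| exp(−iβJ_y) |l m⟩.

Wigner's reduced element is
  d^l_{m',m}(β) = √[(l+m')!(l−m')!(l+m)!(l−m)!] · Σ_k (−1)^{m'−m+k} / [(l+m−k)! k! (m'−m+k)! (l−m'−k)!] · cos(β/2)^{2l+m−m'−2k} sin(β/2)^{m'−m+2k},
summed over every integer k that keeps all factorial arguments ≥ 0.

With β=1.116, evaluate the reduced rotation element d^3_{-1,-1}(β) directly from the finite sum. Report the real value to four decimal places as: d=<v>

d=-0.4495

d^3_{-1,-1}(β=1.116) via Wigner's sum:
c=cos(1.116/2)=0.848316, s=sin(1.116/2)=0.529491; N=√[2·24·2·24]=48.000000
The bounds max(0,m−m')=0 and min(l+m,l−m')=2 give 3 terms
  k=0: (−1)^0·48.0000/(48)·0.8483^6·0.5295^0 = +0.372688
  k=1: (−1)^1·48.0000/(6)·0.8483^4·0.5295^2 = -1.161547
  k=2: (−1)^2·48.0000/(8)·0.8483^2·0.5295^4 = +0.339390
d^3_{-1,-1}(1.116) = +0.372688 -1.161547 +0.339390 = -0.449469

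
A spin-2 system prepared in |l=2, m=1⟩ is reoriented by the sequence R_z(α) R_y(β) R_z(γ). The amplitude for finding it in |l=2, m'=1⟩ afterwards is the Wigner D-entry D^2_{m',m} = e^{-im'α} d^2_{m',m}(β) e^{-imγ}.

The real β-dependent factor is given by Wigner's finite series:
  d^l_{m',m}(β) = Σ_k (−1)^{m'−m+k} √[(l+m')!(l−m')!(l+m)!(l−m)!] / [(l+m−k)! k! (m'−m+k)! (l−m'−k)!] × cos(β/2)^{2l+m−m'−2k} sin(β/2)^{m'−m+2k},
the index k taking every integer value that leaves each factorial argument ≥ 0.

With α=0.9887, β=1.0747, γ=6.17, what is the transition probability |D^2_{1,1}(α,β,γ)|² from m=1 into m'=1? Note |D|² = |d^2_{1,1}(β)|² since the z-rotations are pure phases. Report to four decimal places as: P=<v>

Split into d^2_{1,1}(β=1.0747) × two z-phases.
With c≡cos(β/2)=0.859068 and s≡sin(β/2)=0.511861, N=[6·1·6·1]^{1/2}=6.000000
The bounds max(0,m−m')=0 and min(l+m,l−m')=1 give 2 terms
  k=0: (−1)^0·6.0000/(6)·0.8591^4·0.5119^0 = +0.544641
  k=1: (−1)^1·6.0000/(2)·0.8591^2·0.5119^2 = -0.580071
d^2_{1,1}(1.0747) = +0.544641 -0.580071 = -0.035430
|D^2_{1,1}|² = |d^2_{1,1}(β)|² = (-0.035430)² = 0.001255 (the z-rotation phases have unit modulus)

P=0.0013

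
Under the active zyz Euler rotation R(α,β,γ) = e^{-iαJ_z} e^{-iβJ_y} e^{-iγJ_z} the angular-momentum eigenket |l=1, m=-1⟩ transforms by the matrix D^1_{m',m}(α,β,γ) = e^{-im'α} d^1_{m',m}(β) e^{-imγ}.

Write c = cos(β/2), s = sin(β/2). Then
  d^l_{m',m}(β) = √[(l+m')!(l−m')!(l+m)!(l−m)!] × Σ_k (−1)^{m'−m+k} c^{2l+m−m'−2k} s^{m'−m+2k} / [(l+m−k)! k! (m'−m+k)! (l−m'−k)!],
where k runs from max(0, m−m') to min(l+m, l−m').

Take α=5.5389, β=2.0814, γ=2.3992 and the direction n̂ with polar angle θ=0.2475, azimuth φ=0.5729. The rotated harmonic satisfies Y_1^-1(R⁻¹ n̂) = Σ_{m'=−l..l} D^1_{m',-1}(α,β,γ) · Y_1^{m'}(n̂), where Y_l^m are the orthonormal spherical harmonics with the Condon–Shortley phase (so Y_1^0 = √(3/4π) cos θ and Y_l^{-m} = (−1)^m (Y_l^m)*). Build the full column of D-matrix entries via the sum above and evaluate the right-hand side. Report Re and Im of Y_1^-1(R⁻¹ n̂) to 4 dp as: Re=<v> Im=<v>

Re=0.2784 Im=-0.1442

Need the full column D^1_{m',-1} for m'=−1..1 at α=5.5389, β=2.0814, γ=2.3992.
cos(β/2)=0.505616, sin(β/2)=0.862758
d^1_{-1,-1}: single k=0 term ⇒ +0.255648;  D = -0.021479+0.254744i
d^1_{0,-1}: single k=0 term ⇒ -0.616915;  D = +0.454576-0.417067i
d^1_{1,-1}: single k=0 term ⇒ +0.744352;  D = -0.744351-0.001409i
Y_1^{m'}(θ=0.2475,φ=0.5729) and Σ D·Y over m':
  (-0.0215+0.2547i)·(+0.0711-0.0459i)  (+0.4546-0.4171i)·(+0.4737+0.0000i)  (-0.7444-0.0014i)·(-0.0711-0.0459i)
Y_1^-1(R⁻¹ n̂) = +0.278376-0.144215i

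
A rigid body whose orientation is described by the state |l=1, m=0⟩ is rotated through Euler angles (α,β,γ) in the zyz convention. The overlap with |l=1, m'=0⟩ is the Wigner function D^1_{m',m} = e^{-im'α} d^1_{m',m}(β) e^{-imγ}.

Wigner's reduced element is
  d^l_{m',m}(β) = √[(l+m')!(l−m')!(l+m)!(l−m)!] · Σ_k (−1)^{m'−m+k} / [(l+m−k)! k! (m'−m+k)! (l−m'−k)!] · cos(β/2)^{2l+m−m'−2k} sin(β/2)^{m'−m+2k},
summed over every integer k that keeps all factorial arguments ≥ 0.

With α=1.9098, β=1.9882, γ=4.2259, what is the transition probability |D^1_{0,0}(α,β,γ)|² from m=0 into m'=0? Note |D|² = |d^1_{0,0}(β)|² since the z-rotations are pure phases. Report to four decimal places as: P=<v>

D^1_{0,0}(1.9098,1.9882,4.2259) = e^{-i·0·1.9098}·d^1_{0,0}(1.9882)·e^{-i·0·4.2259}. Compute d first:
c=cos(1.9882/2)=0.545258, s=sin(1.9882/2)=0.838269; N=√[1·1·1·1]=1.000000
Admissible k: 0..1 (factorial args all ≥0)
  k=0: (−1)^0·1.0000/(1)·0.5453^2·0.8383^0 = +0.297306
  k=1: (−1)^1·1.0000/(1)·0.5453^0·0.8383^2 = -0.702694
d^1_{0,0}(1.9882) = +0.297306 -0.702694 = -0.405388
|D^1_{0,0}|² = |d^1_{0,0}(β)|² = (-0.405388)² = 0.164340 (the z-rotation phases have unit modulus)

P=0.1643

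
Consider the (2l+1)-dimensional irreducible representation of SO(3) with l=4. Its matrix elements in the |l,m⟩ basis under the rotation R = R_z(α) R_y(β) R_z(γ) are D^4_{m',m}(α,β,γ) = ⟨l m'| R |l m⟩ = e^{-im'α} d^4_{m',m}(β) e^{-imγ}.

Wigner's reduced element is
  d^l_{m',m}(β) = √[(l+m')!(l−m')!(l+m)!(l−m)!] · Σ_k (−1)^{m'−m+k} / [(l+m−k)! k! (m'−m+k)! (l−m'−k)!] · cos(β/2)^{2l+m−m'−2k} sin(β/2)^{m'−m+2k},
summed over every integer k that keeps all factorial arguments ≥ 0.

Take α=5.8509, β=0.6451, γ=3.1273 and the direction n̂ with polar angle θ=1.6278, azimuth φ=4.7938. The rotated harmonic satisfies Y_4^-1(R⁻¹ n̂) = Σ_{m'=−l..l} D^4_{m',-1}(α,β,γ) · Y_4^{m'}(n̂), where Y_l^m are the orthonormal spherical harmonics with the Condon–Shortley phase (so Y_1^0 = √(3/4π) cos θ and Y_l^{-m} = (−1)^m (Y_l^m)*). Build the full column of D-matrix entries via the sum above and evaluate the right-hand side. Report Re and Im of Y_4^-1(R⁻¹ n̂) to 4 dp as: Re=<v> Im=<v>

Need the full column D^4_{m',-1} for m'=−4..4 at α=5.8509, β=0.6451, γ=3.1273.
cos(β/2)=0.948430, sin(β/2)=0.316986
d^4_{-4,-1}: single k=3 term ⇒ +0.182912;  D = +0.031421+0.180193i
d^4_{-3,-1}: k∈[2..3] ⇒ +0.580474 -0.108069 = +0.472405;  D = -0.121285+0.456570i
d^4_{-2,-1}: k∈[1..3] ⇒ +0.928355 -0.518506 +0.038613 = +0.448462;  D = -0.286131+0.345322i
d^4_{-1,-1}: k∈[0..3] ⇒ +0.654701 -1.096993 +0.245078 -0.009125 = -0.206340;  D = +0.186104-0.089114i
d^4_{0,-1}: k∈[0..3] ⇒ -0.978572 +0.655864 -0.073263 +0.001364 = -0.394607;  D = +0.394567-0.005640i
d^4_{1,-1}: k∈[0..3] ⇒ +0.731329 -0.245078 +0.013688 -0.000102 = +0.499837;  D = -0.456804-0.202897i
d^4_{2,-1}: k∈[0..2] ⇒ -0.345671 +0.057919 -0.001294 = -0.289045;  D = +0.190705+0.217207i
d^4_{3,-1}: k∈[0..1] ⇒ +0.108069 -0.007243 = +0.100826;  D = -0.028661-0.096667i
d^4_{4,-1}: single k=0 term ⇒ -0.020432;  D = -0.002933+0.020220i
Y_4^{m'}(θ=1.6278,φ=4.7938) and Σ D·Y over m':
  (+0.0314+0.1802i)·(+0.4166-0.1407i)  (-0.1213+0.4566i)·(+0.0172+0.0689i)  (-0.2861+0.3453i)·(+0.3216-0.0528i)  (+0.1861-0.0891i)·(+0.0065+0.0799i)  (+0.3946-0.0056i)·(+0.3071+0.0000i)  (-0.4568-0.2029i)·(-0.0065+0.0799i)  (+0.1907+0.2172i)·(+0.3216+0.0528i)  (-0.0287-0.0967i)·(-0.0172+0.0689i)  (-0.0029+0.0202i)·(+0.4166+0.1407i)
Y_4^-1(R⁻¹ n̂) = +0.132755+0.261284i

Re=0.1328 Im=0.2613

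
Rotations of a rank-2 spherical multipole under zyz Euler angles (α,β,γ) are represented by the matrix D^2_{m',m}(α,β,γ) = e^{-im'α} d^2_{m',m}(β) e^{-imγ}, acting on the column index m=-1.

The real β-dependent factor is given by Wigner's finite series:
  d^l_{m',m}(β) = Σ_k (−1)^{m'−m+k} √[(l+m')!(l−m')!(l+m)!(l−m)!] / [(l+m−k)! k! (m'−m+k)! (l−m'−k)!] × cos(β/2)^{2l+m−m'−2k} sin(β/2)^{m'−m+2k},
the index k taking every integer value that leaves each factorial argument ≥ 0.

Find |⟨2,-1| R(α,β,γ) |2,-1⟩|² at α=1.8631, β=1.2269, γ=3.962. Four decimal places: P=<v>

Split into d^2_{-1,-1}(β=1.2269) × two z-phases.
With c≡cos(β/2)=0.817667 and s≡sin(β/2)=0.575692, N=[1·6·1·6]^{1/2}=6.000000
The bounds max(0,m−m')=0 and min(l+m,l−m')=1 give 2 terms
  k=0: (−1)^0·6.0000/(6)·0.8177^4·0.5757^0 = +0.446998
  k=1: (−1)^1·6.0000/(2)·0.8177^2·0.5757^2 = -0.664743
d^2_{-1,-1}(1.2269) = +0.446998 -0.664743 = -0.217746
|D^2_{-1,-1}|² = |d^2_{-1,-1}(β)|² = (-0.217746)² = 0.047413 (the z-rotation phases have unit modulus)

P=0.0474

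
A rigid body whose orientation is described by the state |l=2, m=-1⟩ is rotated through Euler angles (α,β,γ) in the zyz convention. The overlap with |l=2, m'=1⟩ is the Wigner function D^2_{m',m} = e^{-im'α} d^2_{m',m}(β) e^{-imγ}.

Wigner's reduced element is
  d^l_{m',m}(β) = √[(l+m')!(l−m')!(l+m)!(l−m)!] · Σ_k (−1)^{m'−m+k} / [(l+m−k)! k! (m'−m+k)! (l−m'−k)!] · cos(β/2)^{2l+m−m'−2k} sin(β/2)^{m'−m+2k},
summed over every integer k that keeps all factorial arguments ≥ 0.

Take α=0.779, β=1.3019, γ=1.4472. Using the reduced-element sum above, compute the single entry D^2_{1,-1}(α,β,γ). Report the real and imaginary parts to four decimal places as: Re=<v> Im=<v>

Re=0.4413 Im=0.3484

First d^2_{1,-1}(β=1.3019), then the phase factors e^{-i(1)α} and e^{-i(-1)γ}:
Half-angle: c=0.795509, s=0.605942. N=√(6·1·1·6)=6.000000
k: max(0,(-1)−(1))=0 … min(2+(-1),2−(1))=1
  k=0: (−1)^2·6.0000/(2)·0.7955^2·0.6059^2 = +0.697066
  k=1: (−1)^3·6.0000/(6)·0.7955^0·0.6059^4 = -0.134811
d^2_{1,-1}(1.3019) = +0.697066 -0.134811 = +0.562255
Attach z-rotation phases: D = e^{-i(1)(0.779)}·(+0.562255)·e^{-i(-1)(1.4472)} = +0.441335+0.348358i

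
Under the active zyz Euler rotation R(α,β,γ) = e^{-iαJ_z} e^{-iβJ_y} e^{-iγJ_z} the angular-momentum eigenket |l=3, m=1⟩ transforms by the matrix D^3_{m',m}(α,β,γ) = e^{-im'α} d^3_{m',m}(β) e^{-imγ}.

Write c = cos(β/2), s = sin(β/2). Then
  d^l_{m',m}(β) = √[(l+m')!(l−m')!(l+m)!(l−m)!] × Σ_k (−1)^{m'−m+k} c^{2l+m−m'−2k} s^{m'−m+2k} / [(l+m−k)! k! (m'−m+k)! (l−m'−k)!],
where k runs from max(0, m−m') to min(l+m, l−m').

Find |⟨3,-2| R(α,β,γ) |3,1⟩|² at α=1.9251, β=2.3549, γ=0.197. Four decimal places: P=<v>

P=0.2853

Split into d^3_{-2,1}(β=2.3549) × two z-phases.
Half-angle: c=0.383281, s=0.923632. N=√(1·120·24·2)=75.894664
k∈{3,4} keeps every argument non-negative
  k=3: (−1)^0·75.8947/(12)·0.3833^3·0.9236^3 = +0.280595
  k=4: (−1)^1·75.8947/(24)·0.3833^1·0.9236^5 = -0.814726
d^3_{-2,1}(2.3549) = +0.280595 -0.814726 = -0.534132
|D^3_{-2,1}|² = |d^3_{-2,1}(β)|² = (-0.534132)² = 0.285297 (the z-rotation phases have unit modulus)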